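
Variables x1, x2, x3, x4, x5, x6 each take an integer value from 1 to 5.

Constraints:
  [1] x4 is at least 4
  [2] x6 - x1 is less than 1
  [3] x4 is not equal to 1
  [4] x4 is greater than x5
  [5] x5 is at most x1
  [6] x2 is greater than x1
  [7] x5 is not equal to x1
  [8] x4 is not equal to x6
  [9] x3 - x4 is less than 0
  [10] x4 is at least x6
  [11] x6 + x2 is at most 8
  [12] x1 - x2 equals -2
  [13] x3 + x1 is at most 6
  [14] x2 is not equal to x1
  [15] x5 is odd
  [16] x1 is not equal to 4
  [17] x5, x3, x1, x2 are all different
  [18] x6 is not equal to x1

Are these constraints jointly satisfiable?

Satisfiable

Take x1 = 2, x2 = 4, x3 = 3, x4 = 4, x5 = 1, x6 = 1. Then constraint 2: x6 - x1 = -1; constraint 9: x3 - x4 = -1; constraint 11: x6 + x2 = 5, and every other listed constraint is also met.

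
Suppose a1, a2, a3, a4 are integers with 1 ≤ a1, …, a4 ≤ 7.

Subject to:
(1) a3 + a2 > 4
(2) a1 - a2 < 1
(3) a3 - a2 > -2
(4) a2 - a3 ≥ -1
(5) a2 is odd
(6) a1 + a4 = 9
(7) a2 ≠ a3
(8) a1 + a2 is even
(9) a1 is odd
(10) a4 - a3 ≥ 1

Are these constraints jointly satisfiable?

Satisfiable

Try a1 = 3, a2 = 3, a3 = 2, a4 = 6.
Check constraint 1: a3 + a2 = 5; constraint 2: a1 - a2 = 0. The remaining constraints are straightforward to verify.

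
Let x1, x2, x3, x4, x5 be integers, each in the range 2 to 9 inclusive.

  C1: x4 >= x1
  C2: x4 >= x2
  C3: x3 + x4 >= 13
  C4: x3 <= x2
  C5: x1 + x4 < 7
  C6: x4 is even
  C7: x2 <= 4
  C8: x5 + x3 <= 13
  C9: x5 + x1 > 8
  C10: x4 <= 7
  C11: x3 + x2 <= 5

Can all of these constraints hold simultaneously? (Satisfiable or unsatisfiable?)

Unsatisfiable

From constraints 4 and 7: x3 ≤ x2 ≤ 4. From constraint 10: x4 ≤ 7. Hence x3 + x4 ≤ 11. But constraint 3 requires x3 + x4 ≥ 13, and 13 > 11. Contradiction.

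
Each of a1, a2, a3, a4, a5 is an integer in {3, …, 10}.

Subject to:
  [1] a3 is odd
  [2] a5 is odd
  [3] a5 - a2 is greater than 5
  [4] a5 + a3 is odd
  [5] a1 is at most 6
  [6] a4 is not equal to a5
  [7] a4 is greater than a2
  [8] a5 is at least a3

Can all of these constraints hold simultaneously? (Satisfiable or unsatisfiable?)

Unsatisfiable

Constraint 2 makes a5 odd and constraint 1 makes a3 odd, so a5 + a3 must be even. Constraint 4 says a5 + a3 is odd — contradiction.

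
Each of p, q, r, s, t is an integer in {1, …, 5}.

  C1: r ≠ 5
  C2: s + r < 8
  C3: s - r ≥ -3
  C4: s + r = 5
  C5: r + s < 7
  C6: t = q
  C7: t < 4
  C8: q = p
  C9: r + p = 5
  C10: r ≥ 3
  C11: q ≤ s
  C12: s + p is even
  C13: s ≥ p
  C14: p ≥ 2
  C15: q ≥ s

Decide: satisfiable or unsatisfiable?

Satisfiable

Try p = 2, q = 2, r = 3, s = 2, t = 2.
Check constraint 2: s + r = 5; constraint 3: s - r = -1. The remaining constraints are straightforward to verify.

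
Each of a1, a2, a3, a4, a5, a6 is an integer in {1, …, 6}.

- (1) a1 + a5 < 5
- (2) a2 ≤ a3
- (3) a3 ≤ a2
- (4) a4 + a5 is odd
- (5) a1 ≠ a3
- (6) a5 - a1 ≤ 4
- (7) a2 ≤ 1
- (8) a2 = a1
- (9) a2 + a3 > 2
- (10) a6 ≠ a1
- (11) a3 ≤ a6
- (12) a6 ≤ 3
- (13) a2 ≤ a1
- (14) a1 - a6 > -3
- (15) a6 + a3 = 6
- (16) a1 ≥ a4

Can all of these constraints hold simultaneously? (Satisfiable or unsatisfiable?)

From constraint 12: a6 ≤ 3. From constraints 3 and 7: a3 ≤ a2 ≤ 1. Hence a6 + a3 ≤ 4. But constraint 15 requires a6 + a3 = 6, and 6 > 4. Contradiction.

Unsatisfiable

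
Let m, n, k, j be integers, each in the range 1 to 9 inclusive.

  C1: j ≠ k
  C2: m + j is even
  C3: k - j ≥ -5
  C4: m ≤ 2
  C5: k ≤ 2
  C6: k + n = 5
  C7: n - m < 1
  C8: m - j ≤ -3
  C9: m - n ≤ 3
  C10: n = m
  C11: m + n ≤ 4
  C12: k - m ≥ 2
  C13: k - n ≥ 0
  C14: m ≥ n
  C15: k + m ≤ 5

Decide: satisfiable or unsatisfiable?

Unsatisfiable

From constraint 5: k ≤ 2. From constraints 4 and 14: n ≤ m ≤ 2. Hence k + n ≤ 4. But constraint 6 requires k + n = 5, and 5 > 4. Contradiction.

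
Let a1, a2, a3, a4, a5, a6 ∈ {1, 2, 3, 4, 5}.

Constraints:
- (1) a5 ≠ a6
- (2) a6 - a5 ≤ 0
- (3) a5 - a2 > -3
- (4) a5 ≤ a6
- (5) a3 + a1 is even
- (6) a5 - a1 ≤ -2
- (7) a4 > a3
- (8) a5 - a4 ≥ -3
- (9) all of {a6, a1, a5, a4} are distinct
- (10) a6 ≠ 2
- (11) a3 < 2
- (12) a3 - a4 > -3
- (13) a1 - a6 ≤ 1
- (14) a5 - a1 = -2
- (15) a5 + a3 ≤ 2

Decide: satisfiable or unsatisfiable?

Constraints 2, 6, and 13 give a5 − a6 ≥ 0, a6 − a1 ≥ -1, a1 − a5 ≥ 2.
Adding all 3 inequalities: the left sides telescope to 0, and the right sides sum to 0 + (-1) + 2 = 1. So 0 ≥ 1, which is false.

Unsatisfiable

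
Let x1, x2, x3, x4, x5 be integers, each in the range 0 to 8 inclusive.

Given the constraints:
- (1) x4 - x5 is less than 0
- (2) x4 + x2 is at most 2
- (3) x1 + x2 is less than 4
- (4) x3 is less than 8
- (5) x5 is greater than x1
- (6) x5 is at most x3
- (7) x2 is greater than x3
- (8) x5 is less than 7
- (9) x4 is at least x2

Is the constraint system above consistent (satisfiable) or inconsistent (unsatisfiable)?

Unsatisfiable

Constraints 1, 6, 7, and 9 give x2 ≤ x4, x4 < x5, x5 ≤ x3, x3 < x2. Chaining: x2 ≤ x4 < x5 ≤ x3 < x2, which forces x2 < x2 — impossible.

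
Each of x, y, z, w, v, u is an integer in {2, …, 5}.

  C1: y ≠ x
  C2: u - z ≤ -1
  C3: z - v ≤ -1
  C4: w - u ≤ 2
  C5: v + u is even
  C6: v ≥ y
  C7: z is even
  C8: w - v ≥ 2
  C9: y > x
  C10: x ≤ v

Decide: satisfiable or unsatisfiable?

Constraints 2, 3, 4, and 8 give v − z ≥ 1, z − u ≥ 1, u − w ≥ -2, w − v ≥ 2.
Adding all 4 inequalities: the left sides telescope to 0, and the right sides sum to 1 + 1 + (-2) + 2 = 2. So 0 ≥ 2, which is false.

Unsatisfiable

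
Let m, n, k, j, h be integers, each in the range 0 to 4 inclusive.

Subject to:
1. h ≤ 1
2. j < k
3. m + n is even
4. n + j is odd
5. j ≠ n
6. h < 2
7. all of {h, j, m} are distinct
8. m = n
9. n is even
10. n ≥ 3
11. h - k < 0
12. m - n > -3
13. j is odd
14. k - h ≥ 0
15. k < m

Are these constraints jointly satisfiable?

Setting (m, n, k, j, h) = (4, 4, 3, 1, 0) satisfies everything: constraint 11: h - k = -3; constraint 12: m - n = 0; constraint 14: k - h = 3, and the others follow.

Satisfiable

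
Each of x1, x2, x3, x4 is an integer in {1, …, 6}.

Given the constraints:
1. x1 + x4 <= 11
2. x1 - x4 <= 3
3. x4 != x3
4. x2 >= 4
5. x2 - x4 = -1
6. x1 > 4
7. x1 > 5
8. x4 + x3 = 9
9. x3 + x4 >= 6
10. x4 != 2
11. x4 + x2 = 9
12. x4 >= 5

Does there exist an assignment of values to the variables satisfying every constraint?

Satisfiable

Try x1 = 6, x2 = 4, x3 = 4, x4 = 5.
Check constraint 1: x1 + x4 = 11; constraint 2: x1 - x4 = 1; constraint 5: x2 - x4 = -1. The remaining constraints are straightforward to verify.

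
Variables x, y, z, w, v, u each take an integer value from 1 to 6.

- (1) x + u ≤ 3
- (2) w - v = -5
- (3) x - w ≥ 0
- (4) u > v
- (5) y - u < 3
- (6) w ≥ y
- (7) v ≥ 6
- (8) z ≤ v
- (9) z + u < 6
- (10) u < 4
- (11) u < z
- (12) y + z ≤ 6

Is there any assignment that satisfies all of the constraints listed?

Constraints 4, 8, and 11 give z ≤ v, v < u, u < z. Chaining: z ≤ v < u < z, which forces z < z — impossible.

Unsatisfiable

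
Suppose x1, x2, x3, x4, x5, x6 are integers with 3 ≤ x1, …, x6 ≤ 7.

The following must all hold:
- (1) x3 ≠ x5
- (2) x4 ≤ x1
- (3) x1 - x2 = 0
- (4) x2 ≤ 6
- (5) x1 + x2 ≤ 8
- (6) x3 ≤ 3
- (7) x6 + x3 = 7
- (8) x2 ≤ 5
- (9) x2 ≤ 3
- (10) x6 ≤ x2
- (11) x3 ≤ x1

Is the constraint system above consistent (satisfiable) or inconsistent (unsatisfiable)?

Unsatisfiable

From constraints 9 and 10: x6 ≤ x2 ≤ 3. From constraint 6: x3 ≤ 3. Hence x6 + x3 ≤ 6. But constraint 7 requires x6 + x3 = 7, and 7 > 6. Contradiction.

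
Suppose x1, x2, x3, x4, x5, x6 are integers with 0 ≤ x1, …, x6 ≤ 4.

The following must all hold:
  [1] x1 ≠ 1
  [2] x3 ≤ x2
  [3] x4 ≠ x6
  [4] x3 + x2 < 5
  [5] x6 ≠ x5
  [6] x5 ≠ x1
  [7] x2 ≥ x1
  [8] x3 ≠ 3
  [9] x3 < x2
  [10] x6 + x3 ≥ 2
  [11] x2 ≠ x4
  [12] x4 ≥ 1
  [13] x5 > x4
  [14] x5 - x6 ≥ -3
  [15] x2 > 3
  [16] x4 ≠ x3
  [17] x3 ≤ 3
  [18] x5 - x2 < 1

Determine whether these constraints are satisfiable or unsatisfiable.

Try x1 = 0, x2 = 4, x3 = 0, x4 = 1, x5 = 2, x6 = 4.
Check constraint 4: x3 + x2 = 4; constraint 10: x6 + x3 = 4. The remaining constraints are straightforward to verify.

Satisfiable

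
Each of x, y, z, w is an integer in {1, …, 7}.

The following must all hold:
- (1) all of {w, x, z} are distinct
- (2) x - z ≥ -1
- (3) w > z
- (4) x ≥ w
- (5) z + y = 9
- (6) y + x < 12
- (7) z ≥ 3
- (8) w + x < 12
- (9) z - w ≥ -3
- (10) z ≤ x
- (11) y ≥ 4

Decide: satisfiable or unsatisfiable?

Satisfiable

One satisfying assignment is x = 6, y = 5, z = 4, w = 5.
For the less obvious constraints — constraint 2: x - z = 2; constraint 5: z + y = 9; constraint 6: y + x = 11 — and the others hold by inspection.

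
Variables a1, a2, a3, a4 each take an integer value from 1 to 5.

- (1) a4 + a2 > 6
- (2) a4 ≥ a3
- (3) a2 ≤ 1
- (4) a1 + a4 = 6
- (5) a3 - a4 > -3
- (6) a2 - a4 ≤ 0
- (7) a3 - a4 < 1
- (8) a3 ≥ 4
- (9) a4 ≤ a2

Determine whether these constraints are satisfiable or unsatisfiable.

Unsatisfiable

From constraints 2 and 8: a4 ≥ a3 and a3 ≥ 4, so a4 ≥ 4. From constraints 3 and 9: a4 ≤ a2 and a2 ≤ 1, so a4 ≤ 1. But 1 < 4, so no value of a4 works.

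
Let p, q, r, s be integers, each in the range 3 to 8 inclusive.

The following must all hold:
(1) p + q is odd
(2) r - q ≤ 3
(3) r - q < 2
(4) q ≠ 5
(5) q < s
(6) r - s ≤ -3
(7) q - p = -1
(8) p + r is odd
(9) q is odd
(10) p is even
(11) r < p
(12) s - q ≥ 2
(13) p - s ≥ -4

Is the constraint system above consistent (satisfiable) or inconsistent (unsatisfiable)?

Satisfiable

Try p = 4, q = 3, r = 3, s = 6.
Check constraint 2: r - q = 0; constraint 3: r - q = 0; constraint 6: r - s = -3. The remaining constraints are straightforward to verify.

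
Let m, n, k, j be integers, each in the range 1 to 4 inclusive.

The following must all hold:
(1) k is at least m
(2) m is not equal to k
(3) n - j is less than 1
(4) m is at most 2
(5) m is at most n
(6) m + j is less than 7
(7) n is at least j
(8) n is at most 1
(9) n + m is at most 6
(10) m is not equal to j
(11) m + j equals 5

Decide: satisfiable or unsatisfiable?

Unsatisfiable

From constraint 4: m ≤ 2. From constraints 7 and 8: j ≤ n ≤ 1. Hence m + j ≤ 3. But constraint 11 requires m + j = 5, and 5 > 3. Contradiction.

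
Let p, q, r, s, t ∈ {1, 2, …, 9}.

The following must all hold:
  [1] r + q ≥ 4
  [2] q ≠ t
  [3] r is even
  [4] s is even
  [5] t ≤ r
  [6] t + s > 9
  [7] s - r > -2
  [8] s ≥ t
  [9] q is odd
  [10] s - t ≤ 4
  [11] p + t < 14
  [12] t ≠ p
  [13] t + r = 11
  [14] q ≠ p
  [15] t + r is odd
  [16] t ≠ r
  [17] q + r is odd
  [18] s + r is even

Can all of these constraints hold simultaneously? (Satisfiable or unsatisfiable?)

Take p = 7, q = 1, r = 6, s = 6, t = 5. Then constraint 1: r + q = 7; constraint 6: t + s = 11, and every other listed constraint is also met.

Satisfiable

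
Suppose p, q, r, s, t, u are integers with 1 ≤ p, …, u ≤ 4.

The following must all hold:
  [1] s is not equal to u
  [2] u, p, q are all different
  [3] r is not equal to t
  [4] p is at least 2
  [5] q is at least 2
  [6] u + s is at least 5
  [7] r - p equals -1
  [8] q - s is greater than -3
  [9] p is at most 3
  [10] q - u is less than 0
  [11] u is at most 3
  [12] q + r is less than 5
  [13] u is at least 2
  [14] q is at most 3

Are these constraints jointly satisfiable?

Constraints 4, 5, 9, 11, 13, and 14 confine each of u, p, q to the 2 values {2, 3}.
Constraint 2 requires all 3 of them to be distinct, but only 2 values are available — impossible by the pigeonhole principle.

Unsatisfiable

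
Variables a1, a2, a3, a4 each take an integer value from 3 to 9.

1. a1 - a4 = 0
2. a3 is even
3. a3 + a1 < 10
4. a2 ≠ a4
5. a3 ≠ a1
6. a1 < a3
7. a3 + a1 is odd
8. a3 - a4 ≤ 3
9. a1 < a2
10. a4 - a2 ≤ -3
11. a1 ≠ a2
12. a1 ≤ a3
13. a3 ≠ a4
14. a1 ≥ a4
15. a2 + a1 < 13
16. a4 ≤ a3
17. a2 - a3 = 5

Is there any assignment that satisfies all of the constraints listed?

The assignment a1 = 3, a2 = 9, a3 = 4, a4 = 3 works:
  constraint 1 holds since a1 - a4 = 0.
  constraint 3 holds since a3 + a1 = 7.
The rest check out directly.

Satisfiable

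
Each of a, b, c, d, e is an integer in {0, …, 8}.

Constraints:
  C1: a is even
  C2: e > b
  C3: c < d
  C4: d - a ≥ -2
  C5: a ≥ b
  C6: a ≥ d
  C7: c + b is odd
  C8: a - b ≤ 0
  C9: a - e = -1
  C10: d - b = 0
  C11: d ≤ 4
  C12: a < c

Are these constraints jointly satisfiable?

Unsatisfiable

Constraints 3, 6, and 12 give c < d, d ≤ a, a < c. Chaining: c < d ≤ a < c, which forces c < c — impossible.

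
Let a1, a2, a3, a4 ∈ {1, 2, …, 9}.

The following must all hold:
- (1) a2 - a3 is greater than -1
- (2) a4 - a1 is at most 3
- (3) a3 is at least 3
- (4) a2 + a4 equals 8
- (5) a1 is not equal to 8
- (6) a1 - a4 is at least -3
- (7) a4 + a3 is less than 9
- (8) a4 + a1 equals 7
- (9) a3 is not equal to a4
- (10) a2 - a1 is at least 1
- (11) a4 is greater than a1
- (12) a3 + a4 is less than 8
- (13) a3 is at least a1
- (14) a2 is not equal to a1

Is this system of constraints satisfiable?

Try a1 = 3, a2 = 4, a3 = 3, a4 = 4.
Check constraint 1: a2 - a3 = 1; constraint 2: a4 - a1 = 1. The remaining constraints are straightforward to verify.

Satisfiable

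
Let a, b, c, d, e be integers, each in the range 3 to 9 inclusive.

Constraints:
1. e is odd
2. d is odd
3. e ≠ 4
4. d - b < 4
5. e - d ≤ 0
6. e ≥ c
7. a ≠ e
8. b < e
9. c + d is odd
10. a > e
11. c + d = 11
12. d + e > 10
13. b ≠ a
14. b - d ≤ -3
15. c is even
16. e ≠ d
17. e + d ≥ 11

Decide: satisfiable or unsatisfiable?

Satisfiable

The assignment a = 6, b = 4, c = 4, d = 7, e = 5 works:
  constraint 4 holds since d - b = 3.
  constraint 5 holds since e - d = -2.
  constraint 11 holds since c + d = 11.
The rest check out directly.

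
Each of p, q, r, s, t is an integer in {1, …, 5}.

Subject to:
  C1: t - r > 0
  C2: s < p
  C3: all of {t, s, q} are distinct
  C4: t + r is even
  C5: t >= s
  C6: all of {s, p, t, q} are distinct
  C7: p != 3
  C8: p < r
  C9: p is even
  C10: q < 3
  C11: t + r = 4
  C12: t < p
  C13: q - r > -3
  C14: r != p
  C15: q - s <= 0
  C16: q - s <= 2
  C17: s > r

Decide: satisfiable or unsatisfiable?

Constraints 5, 8, 12, and 17 give s ≤ t, t < p, p < r, r < s. Chaining: s ≤ t < p < r < s, which forces s < s — impossible.

Unsatisfiable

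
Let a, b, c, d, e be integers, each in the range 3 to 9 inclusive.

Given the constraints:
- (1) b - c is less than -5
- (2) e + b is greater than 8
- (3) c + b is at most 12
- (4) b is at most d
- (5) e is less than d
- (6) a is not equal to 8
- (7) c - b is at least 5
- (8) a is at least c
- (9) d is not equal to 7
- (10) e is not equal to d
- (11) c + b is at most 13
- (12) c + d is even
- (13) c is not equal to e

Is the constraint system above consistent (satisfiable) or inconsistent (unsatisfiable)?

One satisfying assignment is a = 9, b = 3, c = 9, d = 9, e = 8.
For the less obvious constraints — constraint 1: b - c = -6; constraint 2: e + b = 11 — and the others hold by inspection.

Satisfiable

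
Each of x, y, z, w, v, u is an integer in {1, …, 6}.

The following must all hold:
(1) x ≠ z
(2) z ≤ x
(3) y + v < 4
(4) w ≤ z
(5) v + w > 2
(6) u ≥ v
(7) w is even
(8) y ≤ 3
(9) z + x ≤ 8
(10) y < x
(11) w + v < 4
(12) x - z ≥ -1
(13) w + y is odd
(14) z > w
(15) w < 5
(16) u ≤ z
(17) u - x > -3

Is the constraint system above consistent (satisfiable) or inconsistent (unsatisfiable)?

Try x = 5, y = 1, z = 3, w = 2, v = 1, u = 3.
Check constraint 3: y + v = 2; constraint 5: v + w = 3; constraint 9: z + x = 8. The remaining constraints are straightforward to verify.

Satisfiable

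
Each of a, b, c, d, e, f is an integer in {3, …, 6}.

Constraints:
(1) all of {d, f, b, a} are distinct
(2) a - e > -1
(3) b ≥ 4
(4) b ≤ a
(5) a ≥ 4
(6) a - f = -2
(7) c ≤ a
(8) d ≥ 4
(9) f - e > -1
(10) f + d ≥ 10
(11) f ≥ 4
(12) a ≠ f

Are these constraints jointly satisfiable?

Constraints 3, 5, 8, and 11 confine each of d, f, b, a to the 3 values {4, …, 6} (the domain already gives each ≤ 6).
Constraint 1 requires all 4 of them to be distinct, but only 3 values are available — impossible by the pigeonhole principle.

Unsatisfiable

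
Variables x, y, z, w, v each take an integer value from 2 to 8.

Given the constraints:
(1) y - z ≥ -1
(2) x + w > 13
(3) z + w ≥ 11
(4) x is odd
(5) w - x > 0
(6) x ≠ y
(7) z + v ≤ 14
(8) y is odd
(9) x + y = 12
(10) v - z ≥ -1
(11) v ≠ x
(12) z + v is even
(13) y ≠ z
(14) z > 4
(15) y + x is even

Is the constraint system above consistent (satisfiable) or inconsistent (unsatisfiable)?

The assignment x = 7, y = 5, z = 6, w = 8, v = 8 works:
  constraint 1 holds since y - z = -1.
  constraint 2 holds since x + w = 15.
The rest check out directly.

Satisfiable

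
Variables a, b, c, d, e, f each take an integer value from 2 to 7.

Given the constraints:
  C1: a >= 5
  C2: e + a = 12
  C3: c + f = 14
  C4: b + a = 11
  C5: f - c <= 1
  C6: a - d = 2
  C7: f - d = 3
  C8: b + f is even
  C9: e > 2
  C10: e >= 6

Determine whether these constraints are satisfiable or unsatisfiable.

The assignment a = 6, b = 5, c = 7, d = 4, e = 6, f = 7 works:
  constraint 2 holds since e + a = 12.
  constraint 3 holds since c + f = 14.
  constraint 4 holds since b + a = 11.
The rest check out directly.

Satisfiable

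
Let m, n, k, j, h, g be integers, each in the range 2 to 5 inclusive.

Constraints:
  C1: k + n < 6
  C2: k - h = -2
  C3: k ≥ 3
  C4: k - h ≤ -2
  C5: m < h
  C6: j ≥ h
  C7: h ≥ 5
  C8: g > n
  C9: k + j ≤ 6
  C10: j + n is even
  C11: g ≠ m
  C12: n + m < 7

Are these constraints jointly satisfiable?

From constraint 3: k ≥ 3. From constraints 6 and 7: j ≥ h ≥ 5. Hence k + j ≥ 8. But constraint 9 requires k + j ≤ 6, and 6 < 8. Contradiction.

Unsatisfiable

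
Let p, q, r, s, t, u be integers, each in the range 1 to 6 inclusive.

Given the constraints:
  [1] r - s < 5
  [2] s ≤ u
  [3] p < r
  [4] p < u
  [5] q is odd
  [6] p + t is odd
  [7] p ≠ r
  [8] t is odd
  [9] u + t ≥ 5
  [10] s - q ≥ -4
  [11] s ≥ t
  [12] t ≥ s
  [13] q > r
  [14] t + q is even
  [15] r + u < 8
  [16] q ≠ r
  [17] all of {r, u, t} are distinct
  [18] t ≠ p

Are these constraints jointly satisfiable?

Satisfiable

Take p = 2, q = 5, r = 3, s = 1, t = 1, u = 4. Then constraint 1: r - s = 2; constraint 9: u + t = 5, and every other listed constraint is also met.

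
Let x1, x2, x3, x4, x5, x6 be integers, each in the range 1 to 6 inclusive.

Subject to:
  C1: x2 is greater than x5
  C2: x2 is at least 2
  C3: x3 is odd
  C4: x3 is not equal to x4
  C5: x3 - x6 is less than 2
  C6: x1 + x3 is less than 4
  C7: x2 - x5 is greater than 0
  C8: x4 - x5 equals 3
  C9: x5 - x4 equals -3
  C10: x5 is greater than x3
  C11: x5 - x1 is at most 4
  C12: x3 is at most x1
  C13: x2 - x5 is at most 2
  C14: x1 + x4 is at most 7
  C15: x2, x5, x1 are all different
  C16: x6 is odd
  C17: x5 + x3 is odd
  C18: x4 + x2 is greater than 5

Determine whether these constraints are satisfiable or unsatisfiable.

Satisfiable

Setting (x1, x2, x3, x4, x5, x6) = (1, 3, 1, 5, 2, 1) satisfies everything: constraint 5: x3 - x6 = 0; constraint 6: x1 + x3 = 2; constraint 7: x2 - x5 = 1, and the others follow.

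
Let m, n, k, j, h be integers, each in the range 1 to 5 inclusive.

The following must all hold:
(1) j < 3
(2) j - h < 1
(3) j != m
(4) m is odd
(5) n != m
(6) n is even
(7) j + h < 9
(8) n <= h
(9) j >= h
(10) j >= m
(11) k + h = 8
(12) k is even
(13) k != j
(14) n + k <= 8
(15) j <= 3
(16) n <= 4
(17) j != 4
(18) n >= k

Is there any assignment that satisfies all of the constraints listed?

Unsatisfiable

From constraints 16 and 18: k ≤ n ≤ 4. From constraints 9 and 15: h ≤ j ≤ 3. Hence k + h ≤ 7. But constraint 11 requires k + h = 8, and 8 > 7. Contradiction.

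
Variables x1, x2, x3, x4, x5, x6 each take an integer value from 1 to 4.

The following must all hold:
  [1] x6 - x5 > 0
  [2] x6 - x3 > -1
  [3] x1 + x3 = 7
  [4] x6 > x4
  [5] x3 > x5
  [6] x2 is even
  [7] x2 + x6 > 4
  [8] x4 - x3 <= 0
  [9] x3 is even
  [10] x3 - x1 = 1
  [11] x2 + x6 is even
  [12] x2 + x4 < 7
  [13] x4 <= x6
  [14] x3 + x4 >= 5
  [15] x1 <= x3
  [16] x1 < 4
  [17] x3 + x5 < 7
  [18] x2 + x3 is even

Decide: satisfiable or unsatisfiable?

Take x1 = 3, x2 = 2, x3 = 4, x4 = 2, x5 = 1, x6 = 4. Then constraint 1: x6 - x5 = 3; constraint 2: x6 - x3 = 0; constraint 3: x1 + x3 = 7, and every other listed constraint is also met.

Satisfiable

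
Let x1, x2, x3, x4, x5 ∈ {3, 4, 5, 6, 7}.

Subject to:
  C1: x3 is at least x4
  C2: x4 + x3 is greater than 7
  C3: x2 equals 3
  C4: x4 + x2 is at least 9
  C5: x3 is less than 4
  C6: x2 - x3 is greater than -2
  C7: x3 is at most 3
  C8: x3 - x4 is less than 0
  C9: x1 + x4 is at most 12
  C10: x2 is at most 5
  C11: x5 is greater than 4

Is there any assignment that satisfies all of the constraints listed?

From constraints 1 and 7: x4 ≤ x3 ≤ 3. From constraint 10: x2 ≤ 5. Hence x4 + x2 ≤ 8. But constraint 4 requires x4 + x2 ≥ 9, and 9 > 8. Contradiction.

Unsatisfiable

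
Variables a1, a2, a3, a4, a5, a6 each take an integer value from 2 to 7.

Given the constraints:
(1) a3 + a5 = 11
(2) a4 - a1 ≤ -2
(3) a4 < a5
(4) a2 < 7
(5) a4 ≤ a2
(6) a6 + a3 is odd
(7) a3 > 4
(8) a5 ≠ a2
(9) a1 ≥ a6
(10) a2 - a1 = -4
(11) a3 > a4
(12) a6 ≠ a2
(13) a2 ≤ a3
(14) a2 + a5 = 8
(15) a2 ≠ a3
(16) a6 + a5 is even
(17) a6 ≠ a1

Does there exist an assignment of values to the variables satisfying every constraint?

Satisfiable

Try a1 = 7, a2 = 3, a3 = 6, a4 = 3, a5 = 5, a6 = 5.
Check constraint 1: a3 + a5 = 11; constraint 2: a4 - a1 = -4; constraint 10: a2 - a1 = -4. The remaining constraints are straightforward to verify.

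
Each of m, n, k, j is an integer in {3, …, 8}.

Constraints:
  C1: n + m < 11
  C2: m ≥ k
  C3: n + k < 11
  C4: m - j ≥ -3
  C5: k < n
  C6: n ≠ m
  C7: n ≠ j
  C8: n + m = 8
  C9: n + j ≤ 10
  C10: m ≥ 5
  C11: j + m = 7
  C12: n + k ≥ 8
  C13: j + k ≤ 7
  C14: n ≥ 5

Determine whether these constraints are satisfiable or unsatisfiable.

From constraint 14: n ≥ 5. From constraint 10: m ≥ 5. Hence n + m ≥ 10. But constraint 8 requires n + m = 8, and 8 < 10. Contradiction.

Unsatisfiable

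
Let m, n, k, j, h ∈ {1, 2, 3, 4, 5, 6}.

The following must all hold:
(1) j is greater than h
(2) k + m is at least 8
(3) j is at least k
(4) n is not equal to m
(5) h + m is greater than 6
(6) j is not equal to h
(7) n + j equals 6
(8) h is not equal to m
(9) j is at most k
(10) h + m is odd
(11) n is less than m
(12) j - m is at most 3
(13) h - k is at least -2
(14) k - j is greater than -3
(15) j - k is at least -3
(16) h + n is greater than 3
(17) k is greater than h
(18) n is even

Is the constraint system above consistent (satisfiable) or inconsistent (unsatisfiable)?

One satisfying assignment is m = 4, n = 2, k = 4, j = 4, h = 3.
For the less obvious constraints — constraint 2: k + m = 8; constraint 5: h + m = 7 — and the others hold by inspection.

Satisfiable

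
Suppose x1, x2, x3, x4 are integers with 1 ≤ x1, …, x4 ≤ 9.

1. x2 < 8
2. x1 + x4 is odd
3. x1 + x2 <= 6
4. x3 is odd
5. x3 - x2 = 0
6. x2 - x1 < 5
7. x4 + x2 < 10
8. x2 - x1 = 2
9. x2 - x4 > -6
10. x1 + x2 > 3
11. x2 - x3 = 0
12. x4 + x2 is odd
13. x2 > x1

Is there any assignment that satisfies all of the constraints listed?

Satisfiable

Take x1 = 1, x2 = 3, x3 = 3, x4 = 6. Then constraint 3: x1 + x2 = 4; constraint 5: x3 - x2 = 0, and every other listed constraint is also met.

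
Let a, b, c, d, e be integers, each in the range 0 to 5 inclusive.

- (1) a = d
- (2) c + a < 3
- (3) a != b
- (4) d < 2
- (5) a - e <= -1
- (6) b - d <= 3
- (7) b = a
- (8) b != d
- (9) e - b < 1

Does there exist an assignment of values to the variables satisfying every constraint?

Unsatisfiable

From constraints 1 and 7, b = a = d, so b = d. But constraint 8 says b ≠ d. Contradiction.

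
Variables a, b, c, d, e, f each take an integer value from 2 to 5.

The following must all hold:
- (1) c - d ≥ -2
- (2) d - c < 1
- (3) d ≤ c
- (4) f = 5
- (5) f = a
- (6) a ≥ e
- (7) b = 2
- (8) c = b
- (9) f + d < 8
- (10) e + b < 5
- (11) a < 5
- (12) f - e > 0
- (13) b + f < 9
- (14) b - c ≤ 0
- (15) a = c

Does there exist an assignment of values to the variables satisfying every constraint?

Constraint 4 fixes f = 5 and constraint 7 fixes b = 2. Constraints 5, 8, and 15 give f = a = c = b, so f = b. But 5 ≠ 2 — contradiction.

Unsatisfiable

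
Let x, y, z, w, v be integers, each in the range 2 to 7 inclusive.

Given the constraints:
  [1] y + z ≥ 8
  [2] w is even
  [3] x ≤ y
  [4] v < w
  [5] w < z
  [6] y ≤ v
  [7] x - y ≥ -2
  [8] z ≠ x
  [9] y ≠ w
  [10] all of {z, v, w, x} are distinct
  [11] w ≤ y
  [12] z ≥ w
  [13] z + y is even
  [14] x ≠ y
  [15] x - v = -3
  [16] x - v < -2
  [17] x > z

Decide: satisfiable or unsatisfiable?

Unsatisfiable

Constraints 3, 4, 5, 6, and 17 give z < x, x ≤ y, y ≤ v, v < w, w < z. Chaining: z < x ≤ y ≤ v < w < z, which forces z < z — impossible.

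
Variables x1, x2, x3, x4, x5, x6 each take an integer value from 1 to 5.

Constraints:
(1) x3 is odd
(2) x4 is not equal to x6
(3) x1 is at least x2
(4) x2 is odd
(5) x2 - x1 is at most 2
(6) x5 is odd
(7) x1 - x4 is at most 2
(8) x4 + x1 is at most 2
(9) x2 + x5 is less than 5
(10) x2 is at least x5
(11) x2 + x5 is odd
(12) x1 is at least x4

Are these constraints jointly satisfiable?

Constraint 4 makes x2 odd and constraint 6 makes x5 odd, so x2 + x5 must be even. Constraint 11 says x2 + x5 is odd — contradiction.

Unsatisfiable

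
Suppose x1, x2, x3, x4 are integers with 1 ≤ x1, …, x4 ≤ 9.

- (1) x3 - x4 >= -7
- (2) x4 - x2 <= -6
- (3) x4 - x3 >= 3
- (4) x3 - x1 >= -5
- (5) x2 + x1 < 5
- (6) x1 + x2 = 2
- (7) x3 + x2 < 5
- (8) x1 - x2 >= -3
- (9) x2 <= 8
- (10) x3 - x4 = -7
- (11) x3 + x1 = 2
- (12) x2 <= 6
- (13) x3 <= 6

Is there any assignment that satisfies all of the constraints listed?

Constraints 2, 3, 4, and 8 give x3 − x1 ≥ -5, x1 − x2 ≥ -3, x2 − x4 ≥ 6, x4 − x3 ≥ 3.
Adding all 4 inequalities: the left sides telescope to 0, and the right sides sum to (-5) + (-3) + 6 + 3 = 1. So 0 ≥ 1, which is false.

Unsatisfiable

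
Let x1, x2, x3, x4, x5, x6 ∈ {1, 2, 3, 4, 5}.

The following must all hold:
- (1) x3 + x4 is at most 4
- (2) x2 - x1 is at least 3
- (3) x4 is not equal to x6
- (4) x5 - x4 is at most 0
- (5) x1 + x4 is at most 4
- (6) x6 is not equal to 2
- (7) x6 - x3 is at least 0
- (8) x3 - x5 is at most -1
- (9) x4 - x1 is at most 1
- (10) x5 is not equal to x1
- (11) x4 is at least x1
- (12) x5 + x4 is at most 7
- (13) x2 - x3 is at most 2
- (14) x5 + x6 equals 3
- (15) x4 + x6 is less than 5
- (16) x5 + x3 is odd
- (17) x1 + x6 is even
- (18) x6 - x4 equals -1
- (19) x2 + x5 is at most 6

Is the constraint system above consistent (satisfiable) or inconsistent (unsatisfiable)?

Constraints 2, 4, 8, 9, and 13 give x1 − x4 ≥ -1, x4 − x5 ≥ 0, x5 − x3 ≥ 1, x3 − x2 ≥ -2, x2 − x1 ≥ 3.
Adding all 5 inequalities: the left sides telescope to 0, and the right sides sum to (-1) + 0 + 1 + (-2) + 3 = 1. So 0 ≥ 1, which is false.

Unsatisfiable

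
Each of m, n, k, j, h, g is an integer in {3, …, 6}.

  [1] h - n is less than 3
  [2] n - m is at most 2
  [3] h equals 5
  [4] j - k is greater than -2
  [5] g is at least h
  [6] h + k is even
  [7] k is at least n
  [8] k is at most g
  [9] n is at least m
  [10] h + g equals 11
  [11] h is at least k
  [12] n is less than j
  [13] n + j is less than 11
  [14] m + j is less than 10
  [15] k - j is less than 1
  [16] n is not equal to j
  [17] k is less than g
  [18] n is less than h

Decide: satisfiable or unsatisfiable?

Try m = 3, n = 4, k = 5, j = 6, h = 5, g = 6.
Check constraint 1: h - n = 1; constraint 2: n - m = 1. The remaining constraints are straightforward to verify.

Satisfiable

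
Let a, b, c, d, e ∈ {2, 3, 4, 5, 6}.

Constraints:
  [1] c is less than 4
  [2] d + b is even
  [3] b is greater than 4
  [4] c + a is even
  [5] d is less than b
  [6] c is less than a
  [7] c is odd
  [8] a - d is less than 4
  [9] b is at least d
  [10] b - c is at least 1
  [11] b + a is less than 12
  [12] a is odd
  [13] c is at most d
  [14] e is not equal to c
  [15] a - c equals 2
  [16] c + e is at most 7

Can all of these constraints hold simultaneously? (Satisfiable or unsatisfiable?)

Satisfiable

The assignment a = 5, b = 5, c = 3, d = 3, e = 4 works:
  constraint 8 holds since a - d = 2.
  constraint 10 holds since b - c = 2.
The rest check out directly.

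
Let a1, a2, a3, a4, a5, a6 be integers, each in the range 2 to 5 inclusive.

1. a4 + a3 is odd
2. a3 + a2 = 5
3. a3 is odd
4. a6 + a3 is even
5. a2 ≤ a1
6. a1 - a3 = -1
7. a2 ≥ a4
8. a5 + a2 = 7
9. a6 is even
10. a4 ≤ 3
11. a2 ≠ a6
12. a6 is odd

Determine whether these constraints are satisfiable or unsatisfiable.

Constraint 9 makes a6 even and constraint 3 makes a3 odd, so a6 + a3 must be odd. Constraint 4 says a6 + a3 is even — contradiction.

Unsatisfiable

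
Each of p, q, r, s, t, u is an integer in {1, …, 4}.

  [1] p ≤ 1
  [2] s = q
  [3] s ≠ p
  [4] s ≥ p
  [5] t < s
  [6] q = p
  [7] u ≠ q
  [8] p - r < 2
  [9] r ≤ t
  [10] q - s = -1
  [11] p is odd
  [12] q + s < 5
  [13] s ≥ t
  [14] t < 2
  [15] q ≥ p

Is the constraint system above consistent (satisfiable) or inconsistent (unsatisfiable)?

From constraints 2 and 6, s = q = p, so s = p. But constraint 3 says s ≠ p. Contradiction.

Unsatisfiable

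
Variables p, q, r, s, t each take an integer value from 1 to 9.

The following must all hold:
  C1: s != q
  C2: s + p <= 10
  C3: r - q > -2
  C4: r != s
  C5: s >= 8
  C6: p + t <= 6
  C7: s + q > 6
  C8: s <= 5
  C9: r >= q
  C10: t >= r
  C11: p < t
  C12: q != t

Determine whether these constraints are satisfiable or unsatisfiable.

From constraint 5: s ≥ 8. From constraint 8: s ≤ 5. But 5 < 8, so no value of s works.

Unsatisfiable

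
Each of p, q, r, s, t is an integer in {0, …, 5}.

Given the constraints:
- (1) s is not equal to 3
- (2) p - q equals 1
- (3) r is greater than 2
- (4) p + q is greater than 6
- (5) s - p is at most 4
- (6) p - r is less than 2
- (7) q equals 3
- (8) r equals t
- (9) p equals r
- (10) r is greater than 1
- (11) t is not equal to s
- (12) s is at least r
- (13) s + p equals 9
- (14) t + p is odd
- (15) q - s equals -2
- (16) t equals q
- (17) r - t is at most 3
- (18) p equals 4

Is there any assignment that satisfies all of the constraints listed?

Unsatisfiable

Constraint 18 fixes p = 4 and constraint 7 fixes q = 3. Constraints 8, 9, and 16 give p = r = t = q, so p = q. But 4 ≠ 3 — contradiction.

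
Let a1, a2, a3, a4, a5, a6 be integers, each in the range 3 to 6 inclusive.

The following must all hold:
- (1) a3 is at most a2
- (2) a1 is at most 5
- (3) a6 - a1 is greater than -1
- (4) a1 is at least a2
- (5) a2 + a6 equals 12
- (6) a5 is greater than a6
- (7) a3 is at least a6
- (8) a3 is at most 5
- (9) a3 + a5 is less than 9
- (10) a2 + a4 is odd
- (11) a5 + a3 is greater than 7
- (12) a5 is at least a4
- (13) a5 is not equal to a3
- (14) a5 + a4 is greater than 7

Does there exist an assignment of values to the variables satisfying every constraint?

Unsatisfiable

From constraints 2 and 4: a2 ≤ a1 ≤ 5. From constraints 7 and 8: a6 ≤ a3 ≤ 5. Hence a2 + a6 ≤ 10. But constraint 5 requires a2 + a6 = 12, and 12 > 10. Contradiction.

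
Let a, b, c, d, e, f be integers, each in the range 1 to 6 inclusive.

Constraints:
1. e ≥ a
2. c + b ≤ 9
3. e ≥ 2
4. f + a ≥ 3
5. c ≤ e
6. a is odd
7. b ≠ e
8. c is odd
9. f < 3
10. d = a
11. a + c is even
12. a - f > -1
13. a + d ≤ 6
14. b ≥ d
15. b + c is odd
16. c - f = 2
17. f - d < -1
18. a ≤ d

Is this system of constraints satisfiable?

Satisfiable

Take a = 3, b = 4, c = 3, d = 3, e = 3, f = 1. Then constraint 2: c + b = 7; constraint 4: f + a = 4, and every other listed constraint is also met.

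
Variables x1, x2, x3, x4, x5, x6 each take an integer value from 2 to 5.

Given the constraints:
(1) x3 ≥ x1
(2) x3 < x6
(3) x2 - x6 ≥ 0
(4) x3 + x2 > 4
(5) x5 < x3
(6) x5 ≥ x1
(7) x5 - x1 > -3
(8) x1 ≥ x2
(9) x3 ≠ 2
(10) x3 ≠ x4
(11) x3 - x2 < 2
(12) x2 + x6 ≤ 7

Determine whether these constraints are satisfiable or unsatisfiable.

Constraints 2, 3, 5, 6, and 8 give x6 ≤ x2, x2 ≤ x1, x1 ≤ x5, x5 < x3, x3 < x6. Chaining: x6 ≤ x2 ≤ x1 ≤ x5 < x3 < x6, which forces x6 < x6 — impossible.

Unsatisfiable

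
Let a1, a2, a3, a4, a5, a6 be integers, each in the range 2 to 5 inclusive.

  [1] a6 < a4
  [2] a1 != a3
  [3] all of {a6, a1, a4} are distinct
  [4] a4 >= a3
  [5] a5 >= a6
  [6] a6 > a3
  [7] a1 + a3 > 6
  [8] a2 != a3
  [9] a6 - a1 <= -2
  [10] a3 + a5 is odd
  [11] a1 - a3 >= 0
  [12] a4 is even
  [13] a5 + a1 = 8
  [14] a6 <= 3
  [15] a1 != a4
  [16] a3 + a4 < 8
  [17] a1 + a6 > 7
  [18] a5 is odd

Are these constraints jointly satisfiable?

Satisfiable

The assignment a1 = 5, a2 = 3, a3 = 2, a4 = 4, a5 = 3, a6 = 3 works:
  constraint 7 holds since a1 + a3 = 7.
  constraint 9 holds since a6 - a1 = -2.
The rest check out directly.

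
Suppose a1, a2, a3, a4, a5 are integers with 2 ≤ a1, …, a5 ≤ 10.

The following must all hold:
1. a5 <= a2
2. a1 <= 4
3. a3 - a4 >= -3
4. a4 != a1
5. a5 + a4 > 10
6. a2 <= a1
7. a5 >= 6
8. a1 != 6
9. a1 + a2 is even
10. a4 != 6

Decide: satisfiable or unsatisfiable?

From constraints 1 and 7: a2 ≥ a5 and a5 ≥ 6, so a2 ≥ 6. From constraints 2 and 6: a2 ≤ a1 and a1 ≤ 4, so a2 ≤ 4. But 4 < 6, so no value of a2 works.

Unsatisfiable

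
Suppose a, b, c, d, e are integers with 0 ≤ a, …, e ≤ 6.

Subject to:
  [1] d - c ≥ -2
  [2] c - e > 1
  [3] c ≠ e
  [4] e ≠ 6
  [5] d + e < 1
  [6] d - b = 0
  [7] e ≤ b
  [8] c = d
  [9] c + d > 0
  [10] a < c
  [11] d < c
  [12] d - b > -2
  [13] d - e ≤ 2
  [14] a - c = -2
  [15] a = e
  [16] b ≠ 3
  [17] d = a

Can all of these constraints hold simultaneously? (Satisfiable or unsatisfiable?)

From constraints 8, 15, and 17, c = d = a = e, so c = e. But constraint 3 says c ≠ e. Contradiction.

Unsatisfiable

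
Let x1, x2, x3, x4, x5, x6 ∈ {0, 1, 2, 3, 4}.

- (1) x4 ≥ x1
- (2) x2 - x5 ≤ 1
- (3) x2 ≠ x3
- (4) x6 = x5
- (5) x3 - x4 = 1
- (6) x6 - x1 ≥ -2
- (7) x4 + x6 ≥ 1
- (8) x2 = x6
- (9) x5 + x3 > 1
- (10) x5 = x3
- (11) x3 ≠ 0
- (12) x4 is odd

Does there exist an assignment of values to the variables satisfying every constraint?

From constraints 4, 8, and 10, x2 = x6 = x5 = x3, so x2 = x3. But constraint 3 says x2 ≠ x3. Contradiction.

Unsatisfiable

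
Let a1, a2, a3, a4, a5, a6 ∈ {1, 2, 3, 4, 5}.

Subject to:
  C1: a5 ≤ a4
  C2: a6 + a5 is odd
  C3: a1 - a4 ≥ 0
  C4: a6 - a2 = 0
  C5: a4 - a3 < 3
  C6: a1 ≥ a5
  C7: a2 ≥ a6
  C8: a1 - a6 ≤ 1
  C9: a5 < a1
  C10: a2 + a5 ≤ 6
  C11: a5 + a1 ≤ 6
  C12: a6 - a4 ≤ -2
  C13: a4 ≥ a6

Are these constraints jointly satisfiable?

Unsatisfiable

Constraints 3, 8, and 12 give a6 − a1 ≥ -1, a1 − a4 ≥ 0, a4 − a6 ≥ 2.
Adding all 3 inequalities: the left sides telescope to 0, and the right sides sum to (-1) + 0 + 2 = 1. So 0 ≥ 1, which is false.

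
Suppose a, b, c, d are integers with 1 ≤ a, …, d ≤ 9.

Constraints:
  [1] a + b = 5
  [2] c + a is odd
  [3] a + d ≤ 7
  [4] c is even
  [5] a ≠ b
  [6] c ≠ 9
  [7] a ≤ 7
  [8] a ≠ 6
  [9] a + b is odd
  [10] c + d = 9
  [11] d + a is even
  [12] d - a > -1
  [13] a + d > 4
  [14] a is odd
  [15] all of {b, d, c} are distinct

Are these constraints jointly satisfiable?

One satisfying assignment is a = 3, b = 2, c = 6, d = 3.
For the less obvious constraints — constraint 1: a + b = 5; constraint 3: a + d = 6; constraint 10: c + d = 9 — and the others hold by inspection.

Satisfiable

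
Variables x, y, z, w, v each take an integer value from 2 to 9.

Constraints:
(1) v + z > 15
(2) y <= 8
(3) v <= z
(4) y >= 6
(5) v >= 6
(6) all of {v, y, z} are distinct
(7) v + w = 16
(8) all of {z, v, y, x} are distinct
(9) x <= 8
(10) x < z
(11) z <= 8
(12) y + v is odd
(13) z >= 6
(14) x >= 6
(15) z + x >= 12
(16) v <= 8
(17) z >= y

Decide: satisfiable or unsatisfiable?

Constraints 2, 4, 5, 9, 11, 13, 14, and 16 confine each of z, v, y, x to the 3 values {6, …, 8}.
Constraint 8 requires all 4 of them to be distinct, but only 3 values are available — impossible by the pigeonhole principle.

Unsatisfiable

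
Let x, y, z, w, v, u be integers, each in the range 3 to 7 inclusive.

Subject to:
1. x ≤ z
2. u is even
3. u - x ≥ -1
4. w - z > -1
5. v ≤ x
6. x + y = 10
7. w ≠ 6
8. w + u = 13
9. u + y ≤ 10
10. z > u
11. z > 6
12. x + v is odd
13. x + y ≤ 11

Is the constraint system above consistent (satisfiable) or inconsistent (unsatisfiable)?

Satisfiable

Setting (x, y, z, w, v, u) = (6, 4, 7, 7, 5, 6) satisfies everything: constraint 3: u - x = 0; constraint 4: w - z = 0; constraint 6: x + y = 10, and the others follow.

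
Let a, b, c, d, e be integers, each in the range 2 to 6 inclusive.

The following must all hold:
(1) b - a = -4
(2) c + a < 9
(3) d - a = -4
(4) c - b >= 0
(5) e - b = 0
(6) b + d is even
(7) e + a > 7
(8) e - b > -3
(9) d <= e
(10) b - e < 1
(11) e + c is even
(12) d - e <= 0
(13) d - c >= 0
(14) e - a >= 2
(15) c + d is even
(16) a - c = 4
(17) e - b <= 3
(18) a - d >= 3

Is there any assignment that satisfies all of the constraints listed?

Constraints 4, 13, 14, 17, and 18 give b − e ≥ -3, e − a ≥ 2, a − d ≥ 3, d − c ≥ 0, c − b ≥ 0.
Adding all 5 inequalities: the left sides telescope to 0, and the right sides sum to (-3) + 2 + 3 + 0 + 0 = 2. So 0 ≥ 2, which is false.

Unsatisfiable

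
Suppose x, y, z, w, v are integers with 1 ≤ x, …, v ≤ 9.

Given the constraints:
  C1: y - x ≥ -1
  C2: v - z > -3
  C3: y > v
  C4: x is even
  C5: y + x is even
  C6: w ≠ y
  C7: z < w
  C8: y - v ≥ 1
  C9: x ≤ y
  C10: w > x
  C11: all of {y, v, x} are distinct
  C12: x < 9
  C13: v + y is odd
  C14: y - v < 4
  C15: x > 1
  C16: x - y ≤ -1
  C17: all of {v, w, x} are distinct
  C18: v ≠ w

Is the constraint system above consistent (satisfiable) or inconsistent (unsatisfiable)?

One satisfying assignment is x = 2, y = 4, z = 2, w = 9, v = 1.
For the less obvious constraints — constraint 1: y - x = 2; constraint 2: v - z = -1 — and the others hold by inspection.

Satisfiable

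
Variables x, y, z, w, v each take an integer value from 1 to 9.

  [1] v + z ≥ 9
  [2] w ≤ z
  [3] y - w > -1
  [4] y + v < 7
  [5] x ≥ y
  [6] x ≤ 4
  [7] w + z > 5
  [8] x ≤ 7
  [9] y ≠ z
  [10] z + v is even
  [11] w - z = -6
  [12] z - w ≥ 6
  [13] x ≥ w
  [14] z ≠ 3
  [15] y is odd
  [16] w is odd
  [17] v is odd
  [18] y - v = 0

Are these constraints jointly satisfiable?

Satisfiable

Take x = 3, y = 3, z = 7, w = 1, v = 3. Then constraint 1: v + z = 10; constraint 3: y - w = 2, and every other listed constraint is also met.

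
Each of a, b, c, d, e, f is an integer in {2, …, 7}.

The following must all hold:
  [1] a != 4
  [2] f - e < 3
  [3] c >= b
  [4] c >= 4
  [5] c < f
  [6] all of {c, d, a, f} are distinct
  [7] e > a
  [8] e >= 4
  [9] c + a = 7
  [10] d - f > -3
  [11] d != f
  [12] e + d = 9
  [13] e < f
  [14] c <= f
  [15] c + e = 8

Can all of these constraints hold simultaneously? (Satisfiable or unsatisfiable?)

The assignment a = 3, b = 3, c = 4, d = 5, e = 4, f = 6 works:
  constraint 2 holds since f - e = 2.
  constraint 9 holds since c + a = 7.
The rest check out directly.

Satisfiable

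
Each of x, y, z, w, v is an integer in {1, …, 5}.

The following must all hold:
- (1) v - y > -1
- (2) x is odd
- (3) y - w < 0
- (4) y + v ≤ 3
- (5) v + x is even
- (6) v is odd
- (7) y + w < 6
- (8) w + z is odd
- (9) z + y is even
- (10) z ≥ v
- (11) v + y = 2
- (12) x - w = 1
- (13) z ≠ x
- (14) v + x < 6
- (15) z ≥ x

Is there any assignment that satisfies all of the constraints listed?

One satisfying assignment is x = 3, y = 1, z = 5, w = 2, v = 1.
For the less obvious constraints — constraint 1: v - y = 0; constraint 3: y - w = -1 — and the others hold by inspection.

Satisfiable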